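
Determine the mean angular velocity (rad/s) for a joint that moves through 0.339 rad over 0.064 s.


omega = delta_theta / delta_t
omega = 0.339 / 0.064
omega = 5.2969


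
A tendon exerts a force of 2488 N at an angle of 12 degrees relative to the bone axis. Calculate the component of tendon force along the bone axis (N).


F_eff = F_tendon * cos(theta)
theta = 12 deg = 0.2094 rad
cos(theta) = 0.9781
F_eff = 2488 * 0.9781
F_eff = 2433.6312


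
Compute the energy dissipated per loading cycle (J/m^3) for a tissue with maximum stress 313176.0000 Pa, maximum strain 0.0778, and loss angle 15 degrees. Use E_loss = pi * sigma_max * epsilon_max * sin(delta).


E_loss = pi * sigma_max * epsilon_max * sin(delta)
delta = 15 deg = 0.2618 rad
sin(delta) = 0.2588
E_loss = pi * 313176.0000 * 0.0778 * 0.2588
E_loss = 19811.3547


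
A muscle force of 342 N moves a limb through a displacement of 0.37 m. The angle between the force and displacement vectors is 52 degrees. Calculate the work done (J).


W = F * d * cos(theta)
theta = 52 deg = 0.9076 rad
cos(theta) = 0.6157
W = 342 * 0.37 * 0.6157
W = 77.9058


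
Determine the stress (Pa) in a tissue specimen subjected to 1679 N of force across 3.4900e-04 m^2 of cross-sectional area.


stress = F / A
stress = 1679 / 3.4900e-04
stress = 4.8109e+06


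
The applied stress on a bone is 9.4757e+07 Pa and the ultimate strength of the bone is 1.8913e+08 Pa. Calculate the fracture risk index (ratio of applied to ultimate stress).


FRI = applied / ultimate
FRI = 9.4757e+07 / 1.8913e+08
FRI = 0.5010


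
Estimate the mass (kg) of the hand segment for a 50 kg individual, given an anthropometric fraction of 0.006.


m_segment = body_mass * fraction
m_segment = 50 * 0.006
m_segment = 0.3000


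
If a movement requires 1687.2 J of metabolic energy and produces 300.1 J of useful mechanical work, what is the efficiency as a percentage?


eta = (W_mech / E_meta) * 100
eta = (300.1 / 1687.2) * 100
ratio = 0.1779
eta = 17.7869


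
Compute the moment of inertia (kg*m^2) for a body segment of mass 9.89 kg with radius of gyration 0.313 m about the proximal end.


I = m * k^2
I = 9.89 * 0.313^2
k^2 = 0.0980
I = 0.9689


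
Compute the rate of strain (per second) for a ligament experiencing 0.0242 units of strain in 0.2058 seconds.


strain_rate = delta_strain / delta_t
strain_rate = 0.0242 / 0.2058
strain_rate = 0.1176


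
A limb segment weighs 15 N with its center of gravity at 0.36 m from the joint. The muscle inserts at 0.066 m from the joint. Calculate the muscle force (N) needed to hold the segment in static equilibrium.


F_muscle = W * d_load / d_muscle
F_muscle = 15 * 0.36 / 0.066
Numerator = 5.4000
F_muscle = 81.8182


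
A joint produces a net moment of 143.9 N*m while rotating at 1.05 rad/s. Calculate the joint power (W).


P = M * omega
P = 143.9 * 1.05
P = 151.0950


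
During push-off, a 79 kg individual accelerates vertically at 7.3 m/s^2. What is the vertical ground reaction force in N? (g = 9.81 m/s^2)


GRF = m * (g + a)
GRF = 79 * (9.81 + 7.3)
GRF = 79 * 17.1100
GRF = 1351.6900


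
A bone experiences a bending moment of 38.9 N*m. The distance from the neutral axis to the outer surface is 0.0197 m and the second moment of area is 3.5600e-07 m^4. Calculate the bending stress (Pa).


sigma = M * c / I
sigma = 38.9 * 0.0197 / 3.5600e-07
M * c = 0.7663
sigma = 2.1526e+06


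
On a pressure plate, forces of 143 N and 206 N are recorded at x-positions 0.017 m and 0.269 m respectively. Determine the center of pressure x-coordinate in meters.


COP_x = (F1*x1 + F2*x2) / (F1 + F2)
COP_x = (143*0.017 + 206*0.269) / (143 + 206)
Numerator = 57.8450
Denominator = 349
COP_x = 0.1657


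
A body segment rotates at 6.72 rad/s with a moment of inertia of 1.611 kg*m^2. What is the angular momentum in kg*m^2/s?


L = I * omega
L = 1.611 * 6.72
L = 10.8259


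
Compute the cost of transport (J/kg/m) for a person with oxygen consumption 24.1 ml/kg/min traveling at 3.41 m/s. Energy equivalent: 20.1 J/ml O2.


Power per kg = VO2 * 20.1 / 60
Power per kg = 24.1 * 20.1 / 60 = 8.0735 W/kg
Cost = power_per_kg / speed
Cost = 8.0735 / 3.41
Cost = 2.3676


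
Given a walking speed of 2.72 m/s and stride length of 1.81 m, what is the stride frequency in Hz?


f = v / stride_length
f = 2.72 / 1.81
f = 1.5028


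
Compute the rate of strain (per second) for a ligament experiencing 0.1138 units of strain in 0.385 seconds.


strain_rate = delta_strain / delta_t
strain_rate = 0.1138 / 0.385
strain_rate = 0.2956


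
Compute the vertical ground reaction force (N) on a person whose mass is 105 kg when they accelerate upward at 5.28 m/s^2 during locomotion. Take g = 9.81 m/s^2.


GRF = m * (g + a)
GRF = 105 * (9.81 + 5.28)
GRF = 105 * 15.0900
GRF = 1584.4500


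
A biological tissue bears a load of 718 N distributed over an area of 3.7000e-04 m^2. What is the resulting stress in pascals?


stress = F / A
stress = 718 / 3.7000e-04
stress = 1.9405e+06


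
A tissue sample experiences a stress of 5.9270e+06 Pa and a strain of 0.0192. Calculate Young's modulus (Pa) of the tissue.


E = stress / strain
E = 5.9270e+06 / 0.0192
E = 3.0870e+08


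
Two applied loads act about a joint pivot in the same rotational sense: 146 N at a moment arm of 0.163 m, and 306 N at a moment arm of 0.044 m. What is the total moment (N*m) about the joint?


M = F1 * d1 + F2 * d2
M = 146 * 0.163 + 306 * 0.044
M = 23.7980 + 13.4640
M = 37.2620


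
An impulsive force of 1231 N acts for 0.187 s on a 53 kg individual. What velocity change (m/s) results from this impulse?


J = F * dt = 1231 * 0.187 = 230.1970 N*s
delta_v = J / m
delta_v = 230.1970 / 53
delta_v = 4.3433


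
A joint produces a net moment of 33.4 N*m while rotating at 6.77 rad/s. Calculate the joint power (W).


P = M * omega
P = 33.4 * 6.77
P = 226.1180


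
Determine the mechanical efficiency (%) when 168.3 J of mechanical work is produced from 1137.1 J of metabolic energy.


eta = (W_mech / E_meta) * 100
eta = (168.3 / 1137.1) * 100
ratio = 0.1480
eta = 14.8008


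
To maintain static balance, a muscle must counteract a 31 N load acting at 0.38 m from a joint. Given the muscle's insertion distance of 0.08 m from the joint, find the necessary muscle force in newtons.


F_muscle = W * d_load / d_muscle
F_muscle = 31 * 0.38 / 0.08
Numerator = 11.7800
F_muscle = 147.2500


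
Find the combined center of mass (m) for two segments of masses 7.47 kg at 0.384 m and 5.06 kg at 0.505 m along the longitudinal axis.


COM = (m1*x1 + m2*x2) / (m1 + m2)
COM = (7.47*0.384 + 5.06*0.505) / (7.47 + 5.06)
Numerator = 5.4238
Denominator = 12.5300
COM = 0.4329


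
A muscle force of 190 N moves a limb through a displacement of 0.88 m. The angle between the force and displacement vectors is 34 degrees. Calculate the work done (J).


W = F * d * cos(theta)
theta = 34 deg = 0.5934 rad
cos(theta) = 0.8290
W = 190 * 0.88 * 0.8290
W = 138.6151


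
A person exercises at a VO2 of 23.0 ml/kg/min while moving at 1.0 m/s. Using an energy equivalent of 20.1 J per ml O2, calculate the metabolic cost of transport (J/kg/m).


Power per kg = VO2 * 20.1 / 60
Power per kg = 23.0 * 20.1 / 60 = 7.7050 W/kg
Cost = power_per_kg / speed
Cost = 7.7050 / 1.0
Cost = 7.7050


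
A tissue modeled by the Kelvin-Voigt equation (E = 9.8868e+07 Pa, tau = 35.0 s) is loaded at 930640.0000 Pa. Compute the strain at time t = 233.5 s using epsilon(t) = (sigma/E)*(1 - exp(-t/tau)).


epsilon(t) = (sigma/E) * (1 - exp(-t/tau))
sigma/E = 930640.0000 / 9.8868e+07 = 0.0094
exp(-t/tau) = exp(-233.5 / 35.0) = 0.0013
epsilon = 0.0094 * (1 - 0.0013)
epsilon = 0.0094


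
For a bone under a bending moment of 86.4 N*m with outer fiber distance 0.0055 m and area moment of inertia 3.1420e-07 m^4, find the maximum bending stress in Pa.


sigma = M * c / I
sigma = 86.4 * 0.0055 / 3.1420e-07
M * c = 0.4752
sigma = 1.5124e+06


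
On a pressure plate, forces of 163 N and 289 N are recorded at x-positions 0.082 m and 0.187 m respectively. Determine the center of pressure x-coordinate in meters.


COP_x = (F1*x1 + F2*x2) / (F1 + F2)
COP_x = (163*0.082 + 289*0.187) / (163 + 289)
Numerator = 67.4090
Denominator = 452
COP_x = 0.1491


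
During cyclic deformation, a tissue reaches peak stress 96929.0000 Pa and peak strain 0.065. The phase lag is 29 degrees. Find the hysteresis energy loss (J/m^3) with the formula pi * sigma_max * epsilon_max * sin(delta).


E_loss = pi * sigma_max * epsilon_max * sin(delta)
delta = 29 deg = 0.5061 rad
sin(delta) = 0.4848
E_loss = pi * 96929.0000 * 0.065 * 0.4848
E_loss = 9595.9547


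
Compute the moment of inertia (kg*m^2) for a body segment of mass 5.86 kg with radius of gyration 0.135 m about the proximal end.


I = m * k^2
I = 5.86 * 0.135^2
k^2 = 0.0182
I = 0.1068


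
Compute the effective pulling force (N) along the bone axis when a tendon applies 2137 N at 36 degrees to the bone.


F_eff = F_tendon * cos(theta)
theta = 36 deg = 0.6283 rad
cos(theta) = 0.8090
F_eff = 2137 * 0.8090
F_eff = 1728.8693


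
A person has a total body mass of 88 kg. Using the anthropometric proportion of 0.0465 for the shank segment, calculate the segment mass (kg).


m_segment = body_mass * fraction
m_segment = 88 * 0.0465
m_segment = 4.0920


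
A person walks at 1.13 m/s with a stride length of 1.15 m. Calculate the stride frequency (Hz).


f = v / stride_length
f = 1.13 / 1.15
f = 0.9826


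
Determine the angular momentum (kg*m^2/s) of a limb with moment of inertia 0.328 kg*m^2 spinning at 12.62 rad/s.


L = I * omega
L = 0.328 * 12.62
L = 4.1394


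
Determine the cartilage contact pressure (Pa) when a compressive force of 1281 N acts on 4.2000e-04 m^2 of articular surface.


P = F / A
P = 1281 / 4.2000e-04
P = 3.0500e+06


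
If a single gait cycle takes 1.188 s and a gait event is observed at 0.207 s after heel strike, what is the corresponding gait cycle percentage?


pct = (event_time / cycle_time) * 100
pct = (0.207 / 1.188) * 100
ratio = 0.1742
pct = 17.4242


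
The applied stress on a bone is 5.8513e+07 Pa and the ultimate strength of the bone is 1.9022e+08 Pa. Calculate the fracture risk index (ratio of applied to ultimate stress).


FRI = applied / ultimate
FRI = 5.8513e+07 / 1.9022e+08
FRI = 0.3076


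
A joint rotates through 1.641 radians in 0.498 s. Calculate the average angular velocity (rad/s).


omega = delta_theta / delta_t
omega = 1.641 / 0.498
omega = 3.2952


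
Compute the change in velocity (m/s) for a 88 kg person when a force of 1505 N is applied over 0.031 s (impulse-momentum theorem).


J = F * dt = 1505 * 0.031 = 46.6550 N*s
delta_v = J / m
delta_v = 46.6550 / 88
delta_v = 0.5302


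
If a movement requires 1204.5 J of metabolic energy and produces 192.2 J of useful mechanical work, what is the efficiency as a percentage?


eta = (W_mech / E_meta) * 100
eta = (192.2 / 1204.5) * 100
ratio = 0.1596
eta = 15.9568


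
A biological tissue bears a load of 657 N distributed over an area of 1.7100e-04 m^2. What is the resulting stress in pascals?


stress = F / A
stress = 657 / 1.7100e-04
stress = 3.8421e+06


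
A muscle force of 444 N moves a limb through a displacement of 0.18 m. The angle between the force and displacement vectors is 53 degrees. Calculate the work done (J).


W = F * d * cos(theta)
theta = 53 deg = 0.9250 rad
cos(theta) = 0.6018
W = 444 * 0.18 * 0.6018
W = 48.0971


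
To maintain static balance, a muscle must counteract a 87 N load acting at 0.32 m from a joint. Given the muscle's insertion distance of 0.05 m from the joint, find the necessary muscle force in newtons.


F_muscle = W * d_load / d_muscle
F_muscle = 87 * 0.32 / 0.05
Numerator = 27.8400
F_muscle = 556.8000


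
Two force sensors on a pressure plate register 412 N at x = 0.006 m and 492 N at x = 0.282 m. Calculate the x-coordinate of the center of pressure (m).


COP_x = (F1*x1 + F2*x2) / (F1 + F2)
COP_x = (412*0.006 + 492*0.282) / (412 + 492)
Numerator = 141.2160
Denominator = 904
COP_x = 0.1562


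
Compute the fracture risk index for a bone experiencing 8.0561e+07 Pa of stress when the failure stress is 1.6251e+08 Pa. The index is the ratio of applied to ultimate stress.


FRI = applied / ultimate
FRI = 8.0561e+07 / 1.6251e+08
FRI = 0.4957


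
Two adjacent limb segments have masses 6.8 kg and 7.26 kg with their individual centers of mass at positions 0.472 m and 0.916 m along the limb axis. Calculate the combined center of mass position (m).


COM = (m1*x1 + m2*x2) / (m1 + m2)
COM = (6.8*0.472 + 7.26*0.916) / (6.8 + 7.26)
Numerator = 9.8598
Denominator = 14.0600
COM = 0.7013


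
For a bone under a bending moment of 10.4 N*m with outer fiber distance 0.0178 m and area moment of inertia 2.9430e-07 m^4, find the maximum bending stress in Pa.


sigma = M * c / I
sigma = 10.4 * 0.0178 / 2.9430e-07
M * c = 0.1851
sigma = 629018.0088


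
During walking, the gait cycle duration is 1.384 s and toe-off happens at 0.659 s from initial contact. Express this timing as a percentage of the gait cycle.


pct = (event_time / cycle_time) * 100
pct = (0.659 / 1.384) * 100
ratio = 0.4762
pct = 47.6156


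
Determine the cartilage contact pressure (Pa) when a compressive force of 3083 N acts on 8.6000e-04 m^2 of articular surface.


P = F / A
P = 3083 / 8.6000e-04
P = 3.5849e+06


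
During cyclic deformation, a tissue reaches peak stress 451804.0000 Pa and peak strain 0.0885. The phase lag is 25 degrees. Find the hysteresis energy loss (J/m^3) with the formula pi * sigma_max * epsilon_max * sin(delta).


E_loss = pi * sigma_max * epsilon_max * sin(delta)
delta = 25 deg = 0.4363 rad
sin(delta) = 0.4226
E_loss = pi * 451804.0000 * 0.0885 * 0.4226
E_loss = 53087.4023


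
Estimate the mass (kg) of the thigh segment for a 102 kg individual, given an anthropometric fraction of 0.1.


m_segment = body_mass * fraction
m_segment = 102 * 0.1
m_segment = 10.2000


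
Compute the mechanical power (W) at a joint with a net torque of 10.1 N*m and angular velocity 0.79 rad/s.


P = M * omega
P = 10.1 * 0.79
P = 7.9790


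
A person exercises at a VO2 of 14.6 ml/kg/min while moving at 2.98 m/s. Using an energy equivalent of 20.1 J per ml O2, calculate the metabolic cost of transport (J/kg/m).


Power per kg = VO2 * 20.1 / 60
Power per kg = 14.6 * 20.1 / 60 = 4.8910 W/kg
Cost = power_per_kg / speed
Cost = 4.8910 / 2.98
Cost = 1.6413


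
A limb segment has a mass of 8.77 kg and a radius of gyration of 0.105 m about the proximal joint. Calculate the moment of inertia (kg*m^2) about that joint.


I = m * k^2
I = 8.77 * 0.105^2
k^2 = 0.0110
I = 0.0967


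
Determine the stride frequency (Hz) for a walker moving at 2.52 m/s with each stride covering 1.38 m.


f = v / stride_length
f = 2.52 / 1.38
f = 1.8261


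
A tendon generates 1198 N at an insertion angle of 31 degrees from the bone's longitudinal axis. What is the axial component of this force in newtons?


F_eff = F_tendon * cos(theta)
theta = 31 deg = 0.5411 rad
cos(theta) = 0.8572
F_eff = 1198 * 0.8572
F_eff = 1026.8864


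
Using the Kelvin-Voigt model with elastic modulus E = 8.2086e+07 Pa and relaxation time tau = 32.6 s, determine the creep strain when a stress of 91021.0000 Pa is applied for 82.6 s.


epsilon(t) = (sigma/E) * (1 - exp(-t/tau))
sigma/E = 91021.0000 / 8.2086e+07 = 0.0011
exp(-t/tau) = exp(-82.6 / 32.6) = 0.0794
epsilon = 0.0011 * (1 - 0.0794)
epsilon = 0.0010


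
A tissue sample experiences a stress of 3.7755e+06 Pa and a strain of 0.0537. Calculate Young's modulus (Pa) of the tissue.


E = stress / strain
E = 3.7755e+06 / 0.0537
E = 7.0307e+07


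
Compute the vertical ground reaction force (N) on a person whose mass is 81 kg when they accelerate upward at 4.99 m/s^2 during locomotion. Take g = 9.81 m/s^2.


GRF = m * (g + a)
GRF = 81 * (9.81 + 4.99)
GRF = 81 * 14.8000
GRF = 1198.8000


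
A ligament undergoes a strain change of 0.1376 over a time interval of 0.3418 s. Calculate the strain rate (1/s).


strain_rate = delta_strain / delta_t
strain_rate = 0.1376 / 0.3418
strain_rate = 0.4026


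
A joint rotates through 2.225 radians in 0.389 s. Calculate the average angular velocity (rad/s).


omega = delta_theta / delta_t
omega = 2.225 / 0.389
omega = 5.7198


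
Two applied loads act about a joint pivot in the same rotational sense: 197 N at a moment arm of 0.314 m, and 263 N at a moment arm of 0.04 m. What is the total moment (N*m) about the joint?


M = F1 * d1 + F2 * d2
M = 197 * 0.314 + 263 * 0.04
M = 61.8580 + 10.5200
M = 72.3780


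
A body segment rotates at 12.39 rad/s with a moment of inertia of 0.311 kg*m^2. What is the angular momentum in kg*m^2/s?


L = I * omega
L = 0.311 * 12.39
L = 3.8533


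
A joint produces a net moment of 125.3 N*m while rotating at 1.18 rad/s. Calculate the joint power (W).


P = M * omega
P = 125.3 * 1.18
P = 147.8540


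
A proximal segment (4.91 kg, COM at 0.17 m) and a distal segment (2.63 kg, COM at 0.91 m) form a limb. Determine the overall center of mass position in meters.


COM = (m1*x1 + m2*x2) / (m1 + m2)
COM = (4.91*0.17 + 2.63*0.91) / (4.91 + 2.63)
Numerator = 3.2280
Denominator = 7.5400
COM = 0.4281


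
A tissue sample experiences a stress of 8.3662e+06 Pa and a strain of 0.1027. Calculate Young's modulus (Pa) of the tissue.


E = stress / strain
E = 8.3662e+06 / 0.1027
E = 8.1463e+07


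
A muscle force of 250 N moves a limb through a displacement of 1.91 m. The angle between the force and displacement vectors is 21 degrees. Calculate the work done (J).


W = F * d * cos(theta)
theta = 21 deg = 0.3665 rad
cos(theta) = 0.9336
W = 250 * 1.91 * 0.9336
W = 445.7847


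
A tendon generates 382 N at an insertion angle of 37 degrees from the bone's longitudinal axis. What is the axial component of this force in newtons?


F_eff = F_tendon * cos(theta)
theta = 37 deg = 0.6458 rad
cos(theta) = 0.7986
F_eff = 382 * 0.7986
F_eff = 305.0788


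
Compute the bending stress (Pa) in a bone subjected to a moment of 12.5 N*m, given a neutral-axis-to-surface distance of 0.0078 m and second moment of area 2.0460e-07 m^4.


sigma = M * c / I
sigma = 12.5 * 0.0078 / 2.0460e-07
M * c = 0.0975
sigma = 476539.5894


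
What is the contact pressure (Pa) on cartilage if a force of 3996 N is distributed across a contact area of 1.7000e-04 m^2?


P = F / A
P = 3996 / 1.7000e-04
P = 2.3506e+07


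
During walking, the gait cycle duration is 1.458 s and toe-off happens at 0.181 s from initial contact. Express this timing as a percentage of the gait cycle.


pct = (event_time / cycle_time) * 100
pct = (0.181 / 1.458) * 100
ratio = 0.1241
pct = 12.4143


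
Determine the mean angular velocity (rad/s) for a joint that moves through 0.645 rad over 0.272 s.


omega = delta_theta / delta_t
omega = 0.645 / 0.272
omega = 2.3713


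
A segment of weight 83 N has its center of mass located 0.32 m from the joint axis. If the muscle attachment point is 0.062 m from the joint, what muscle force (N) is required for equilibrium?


F_muscle = W * d_load / d_muscle
F_muscle = 83 * 0.32 / 0.062
Numerator = 26.5600
F_muscle = 428.3871


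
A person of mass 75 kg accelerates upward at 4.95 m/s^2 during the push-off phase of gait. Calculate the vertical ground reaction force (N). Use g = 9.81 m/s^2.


GRF = m * (g + a)
GRF = 75 * (9.81 + 4.95)
GRF = 75 * 14.7600
GRF = 1107.0000


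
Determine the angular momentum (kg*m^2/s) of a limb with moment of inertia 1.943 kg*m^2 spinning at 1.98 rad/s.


L = I * omega
L = 1.943 * 1.98
L = 3.8471


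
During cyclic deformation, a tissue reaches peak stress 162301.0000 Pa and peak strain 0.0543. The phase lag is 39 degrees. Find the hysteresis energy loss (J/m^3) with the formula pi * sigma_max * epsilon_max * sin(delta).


E_loss = pi * sigma_max * epsilon_max * sin(delta)
delta = 39 deg = 0.6807 rad
sin(delta) = 0.6293
E_loss = pi * 162301.0000 * 0.0543 * 0.6293
E_loss = 17423.7930


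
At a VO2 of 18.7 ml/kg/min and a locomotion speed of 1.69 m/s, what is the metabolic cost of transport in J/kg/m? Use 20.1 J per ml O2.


Power per kg = VO2 * 20.1 / 60
Power per kg = 18.7 * 20.1 / 60 = 6.2645 W/kg
Cost = power_per_kg / speed
Cost = 6.2645 / 1.69
Cost = 3.7068


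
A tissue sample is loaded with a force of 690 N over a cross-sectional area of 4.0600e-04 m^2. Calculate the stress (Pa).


stress = F / A
stress = 690 / 4.0600e-04
stress = 1.6995e+06


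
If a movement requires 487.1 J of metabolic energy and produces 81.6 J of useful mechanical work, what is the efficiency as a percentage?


eta = (W_mech / E_meta) * 100
eta = (81.6 / 487.1) * 100
ratio = 0.1675
eta = 16.7522


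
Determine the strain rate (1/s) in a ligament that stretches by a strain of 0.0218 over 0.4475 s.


strain_rate = delta_strain / delta_t
strain_rate = 0.0218 / 0.4475
strain_rate = 0.0487


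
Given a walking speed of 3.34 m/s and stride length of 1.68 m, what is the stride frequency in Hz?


f = v / stride_length
f = 3.34 / 1.68
f = 1.9881


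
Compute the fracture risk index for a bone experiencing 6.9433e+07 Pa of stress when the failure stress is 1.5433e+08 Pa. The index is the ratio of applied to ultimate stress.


FRI = applied / ultimate
FRI = 6.9433e+07 / 1.5433e+08
FRI = 0.4499


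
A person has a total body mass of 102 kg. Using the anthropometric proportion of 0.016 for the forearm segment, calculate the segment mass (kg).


m_segment = body_mass * fraction
m_segment = 102 * 0.016
m_segment = 1.6320


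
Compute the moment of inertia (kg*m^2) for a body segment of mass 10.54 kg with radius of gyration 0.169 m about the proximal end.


I = m * k^2
I = 10.54 * 0.169^2
k^2 = 0.0286
I = 0.3010


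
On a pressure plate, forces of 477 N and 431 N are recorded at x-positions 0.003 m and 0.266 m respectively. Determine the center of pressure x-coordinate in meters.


COP_x = (F1*x1 + F2*x2) / (F1 + F2)
COP_x = (477*0.003 + 431*0.266) / (477 + 431)
Numerator = 116.0770
Denominator = 908
COP_x = 0.1278


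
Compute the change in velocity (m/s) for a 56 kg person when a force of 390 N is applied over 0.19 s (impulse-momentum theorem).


J = F * dt = 390 * 0.19 = 74.1000 N*s
delta_v = J / m
delta_v = 74.1000 / 56
delta_v = 1.3232


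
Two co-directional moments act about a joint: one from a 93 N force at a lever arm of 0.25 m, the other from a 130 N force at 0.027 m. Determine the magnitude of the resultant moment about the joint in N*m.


M = F1 * d1 + F2 * d2
M = 93 * 0.25 + 130 * 0.027
M = 23.2500 + 3.5100
M = 26.7600


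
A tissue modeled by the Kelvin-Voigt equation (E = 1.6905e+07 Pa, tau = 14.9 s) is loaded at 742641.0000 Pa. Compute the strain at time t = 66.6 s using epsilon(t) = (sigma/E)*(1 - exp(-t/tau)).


epsilon(t) = (sigma/E) * (1 - exp(-t/tau))
sigma/E = 742641.0000 / 1.6905e+07 = 0.0439
exp(-t/tau) = exp(-66.6 / 14.9) = 0.0114
epsilon = 0.0439 * (1 - 0.0114)
epsilon = 0.0434


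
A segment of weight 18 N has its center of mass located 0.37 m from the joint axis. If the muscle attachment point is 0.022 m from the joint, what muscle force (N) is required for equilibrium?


F_muscle = W * d_load / d_muscle
F_muscle = 18 * 0.37 / 0.022
Numerator = 6.6600
F_muscle = 302.7273


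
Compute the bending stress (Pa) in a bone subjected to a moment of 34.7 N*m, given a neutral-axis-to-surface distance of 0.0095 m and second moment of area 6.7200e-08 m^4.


sigma = M * c / I
sigma = 34.7 * 0.0095 / 6.7200e-08
M * c = 0.3296
sigma = 4.9055e+06


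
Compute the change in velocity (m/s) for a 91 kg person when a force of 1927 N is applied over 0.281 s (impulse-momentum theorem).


J = F * dt = 1927 * 0.281 = 541.4870 N*s
delta_v = J / m
delta_v = 541.4870 / 91
delta_v = 5.9504


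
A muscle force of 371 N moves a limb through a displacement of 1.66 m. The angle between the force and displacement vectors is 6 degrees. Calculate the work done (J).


W = F * d * cos(theta)
theta = 6 deg = 0.1047 rad
cos(theta) = 0.9945
W = 371 * 1.66 * 0.9945
W = 612.4863


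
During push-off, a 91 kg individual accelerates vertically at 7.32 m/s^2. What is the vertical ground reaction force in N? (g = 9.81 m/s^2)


GRF = m * (g + a)
GRF = 91 * (9.81 + 7.32)
GRF = 91 * 17.1300
GRF = 1558.8300


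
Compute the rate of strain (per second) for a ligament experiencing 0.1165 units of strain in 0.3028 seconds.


strain_rate = delta_strain / delta_t
strain_rate = 0.1165 / 0.3028
strain_rate = 0.3847


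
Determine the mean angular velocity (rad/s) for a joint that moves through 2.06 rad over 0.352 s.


omega = delta_theta / delta_t
omega = 2.06 / 0.352
omega = 5.8523


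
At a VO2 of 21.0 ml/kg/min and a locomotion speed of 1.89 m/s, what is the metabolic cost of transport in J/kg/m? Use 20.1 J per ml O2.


Power per kg = VO2 * 20.1 / 60
Power per kg = 21.0 * 20.1 / 60 = 7.0350 W/kg
Cost = power_per_kg / speed
Cost = 7.0350 / 1.89
Cost = 3.7222


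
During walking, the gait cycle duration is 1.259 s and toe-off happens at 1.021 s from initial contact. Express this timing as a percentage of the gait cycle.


pct = (event_time / cycle_time) * 100
pct = (1.021 / 1.259) * 100
ratio = 0.8110
pct = 81.0961


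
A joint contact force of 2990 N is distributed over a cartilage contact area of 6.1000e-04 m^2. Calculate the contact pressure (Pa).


P = F / A
P = 2990 / 6.1000e-04
P = 4.9016e+06


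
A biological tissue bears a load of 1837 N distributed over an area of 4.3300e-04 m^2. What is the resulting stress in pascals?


stress = F / A
stress = 1837 / 4.3300e-04
stress = 4.2425e+06


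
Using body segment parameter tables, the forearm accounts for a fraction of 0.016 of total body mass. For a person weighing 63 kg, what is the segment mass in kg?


m_segment = body_mass * fraction
m_segment = 63 * 0.016
m_segment = 1.0080


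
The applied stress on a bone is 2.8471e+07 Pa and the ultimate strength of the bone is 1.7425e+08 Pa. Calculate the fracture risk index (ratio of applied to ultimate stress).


FRI = applied / ultimate
FRI = 2.8471e+07 / 1.7425e+08
FRI = 0.1634


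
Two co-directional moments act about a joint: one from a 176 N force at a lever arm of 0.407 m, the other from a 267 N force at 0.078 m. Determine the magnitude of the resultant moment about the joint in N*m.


M = F1 * d1 + F2 * d2
M = 176 * 0.407 + 267 * 0.078
M = 71.6320 + 20.8260
M = 92.4580


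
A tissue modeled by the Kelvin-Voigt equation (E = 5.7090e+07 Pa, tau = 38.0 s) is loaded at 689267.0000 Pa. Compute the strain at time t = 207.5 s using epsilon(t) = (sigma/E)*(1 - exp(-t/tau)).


epsilon(t) = (sigma/E) * (1 - exp(-t/tau))
sigma/E = 689267.0000 / 5.7090e+07 = 0.0121
exp(-t/tau) = exp(-207.5 / 38.0) = 0.0043
epsilon = 0.0121 * (1 - 0.0043)
epsilon = 0.0120


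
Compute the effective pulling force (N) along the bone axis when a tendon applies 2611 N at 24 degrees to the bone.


F_eff = F_tendon * cos(theta)
theta = 24 deg = 0.4189 rad
cos(theta) = 0.9135
F_eff = 2611 * 0.9135
F_eff = 2385.2672


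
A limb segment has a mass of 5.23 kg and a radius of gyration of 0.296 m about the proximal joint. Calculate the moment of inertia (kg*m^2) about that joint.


I = m * k^2
I = 5.23 * 0.296^2
k^2 = 0.0876
I = 0.4582


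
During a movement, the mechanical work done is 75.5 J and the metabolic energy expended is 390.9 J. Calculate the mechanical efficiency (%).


eta = (W_mech / E_meta) * 100
eta = (75.5 / 390.9) * 100
ratio = 0.1931
eta = 19.3144


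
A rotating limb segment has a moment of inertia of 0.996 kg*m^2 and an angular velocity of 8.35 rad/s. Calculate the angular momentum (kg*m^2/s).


L = I * omega
L = 0.996 * 8.35
L = 8.3166


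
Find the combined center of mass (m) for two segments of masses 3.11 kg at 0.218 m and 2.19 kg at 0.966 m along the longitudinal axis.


COM = (m1*x1 + m2*x2) / (m1 + m2)
COM = (3.11*0.218 + 2.19*0.966) / (3.11 + 2.19)
Numerator = 2.7935
Denominator = 5.3000
COM = 0.5271


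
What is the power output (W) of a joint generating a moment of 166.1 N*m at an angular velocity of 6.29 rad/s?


P = M * omega
P = 166.1 * 6.29
P = 1044.7690


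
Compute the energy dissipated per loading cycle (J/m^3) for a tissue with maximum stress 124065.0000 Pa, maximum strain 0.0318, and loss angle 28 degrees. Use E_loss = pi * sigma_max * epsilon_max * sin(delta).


E_loss = pi * sigma_max * epsilon_max * sin(delta)
delta = 28 deg = 0.4887 rad
sin(delta) = 0.4695
E_loss = pi * 124065.0000 * 0.0318 * 0.4695
E_loss = 5818.8286


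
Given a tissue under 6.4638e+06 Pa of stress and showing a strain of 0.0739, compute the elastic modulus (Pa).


E = stress / strain
E = 6.4638e+06 / 0.0739
E = 8.7467e+07


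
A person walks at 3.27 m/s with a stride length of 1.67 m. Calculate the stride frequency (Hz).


f = v / stride_length
f = 3.27 / 1.67
f = 1.9581


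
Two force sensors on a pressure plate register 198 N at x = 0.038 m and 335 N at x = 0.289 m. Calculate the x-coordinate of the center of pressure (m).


COP_x = (F1*x1 + F2*x2) / (F1 + F2)
COP_x = (198*0.038 + 335*0.289) / (198 + 335)
Numerator = 104.3390
Denominator = 533
COP_x = 0.1958


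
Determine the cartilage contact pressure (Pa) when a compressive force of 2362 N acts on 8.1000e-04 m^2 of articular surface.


P = F / A
P = 2362 / 8.1000e-04
P = 2.9160e+06


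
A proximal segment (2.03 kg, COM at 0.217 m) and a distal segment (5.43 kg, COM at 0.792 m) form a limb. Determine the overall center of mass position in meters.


COM = (m1*x1 + m2*x2) / (m1 + m2)
COM = (2.03*0.217 + 5.43*0.792) / (2.03 + 5.43)
Numerator = 4.7411
Denominator = 7.4600
COM = 0.6355


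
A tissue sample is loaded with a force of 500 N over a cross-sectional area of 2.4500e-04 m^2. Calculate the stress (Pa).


stress = F / A
stress = 500 / 2.4500e-04
stress = 2.0408e+06


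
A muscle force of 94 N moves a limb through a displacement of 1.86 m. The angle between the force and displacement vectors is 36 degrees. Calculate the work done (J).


W = F * d * cos(theta)
theta = 36 deg = 0.6283 rad
cos(theta) = 0.8090
W = 94 * 1.86 * 0.8090
W = 141.4485


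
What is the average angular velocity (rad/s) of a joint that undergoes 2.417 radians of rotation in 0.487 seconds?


omega = delta_theta / delta_t
omega = 2.417 / 0.487
omega = 4.9630


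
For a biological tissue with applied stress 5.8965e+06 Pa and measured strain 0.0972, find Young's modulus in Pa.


E = stress / strain
E = 5.8965e+06 / 0.0972
E = 6.0664e+07


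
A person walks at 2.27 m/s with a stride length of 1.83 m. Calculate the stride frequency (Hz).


f = v / stride_length
f = 2.27 / 1.83
f = 1.2404


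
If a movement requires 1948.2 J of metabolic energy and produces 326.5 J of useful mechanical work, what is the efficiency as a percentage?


eta = (W_mech / E_meta) * 100
eta = (326.5 / 1948.2) * 100
ratio = 0.1676
eta = 16.7591


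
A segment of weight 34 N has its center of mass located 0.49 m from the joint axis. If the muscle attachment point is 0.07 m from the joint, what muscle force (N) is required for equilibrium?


F_muscle = W * d_load / d_muscle
F_muscle = 34 * 0.49 / 0.07
Numerator = 16.6600
F_muscle = 238.0000


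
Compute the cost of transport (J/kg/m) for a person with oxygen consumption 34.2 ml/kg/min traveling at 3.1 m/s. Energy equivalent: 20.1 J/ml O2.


Power per kg = VO2 * 20.1 / 60
Power per kg = 34.2 * 20.1 / 60 = 11.4570 W/kg
Cost = power_per_kg / speed
Cost = 11.4570 / 3.1
Cost = 3.6958


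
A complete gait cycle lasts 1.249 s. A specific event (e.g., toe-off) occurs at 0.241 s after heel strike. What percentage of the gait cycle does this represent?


pct = (event_time / cycle_time) * 100
pct = (0.241 / 1.249) * 100
ratio = 0.1930
pct = 19.2954


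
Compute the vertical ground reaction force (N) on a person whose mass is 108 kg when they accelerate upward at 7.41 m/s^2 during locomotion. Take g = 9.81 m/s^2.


GRF = m * (g + a)
GRF = 108 * (9.81 + 7.41)
GRF = 108 * 17.2200
GRF = 1859.7600


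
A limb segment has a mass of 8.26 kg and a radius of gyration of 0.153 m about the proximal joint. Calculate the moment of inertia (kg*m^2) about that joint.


I = m * k^2
I = 8.26 * 0.153^2
k^2 = 0.0234
I = 0.1934


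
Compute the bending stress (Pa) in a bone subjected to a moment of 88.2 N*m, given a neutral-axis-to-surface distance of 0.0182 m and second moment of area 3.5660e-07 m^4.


sigma = M * c / I
sigma = 88.2 * 0.0182 / 3.5660e-07
M * c = 1.6052
sigma = 4.5015e+06


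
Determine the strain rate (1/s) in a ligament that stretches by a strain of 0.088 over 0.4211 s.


strain_rate = delta_strain / delta_t
strain_rate = 0.088 / 0.4211
strain_rate = 0.2090


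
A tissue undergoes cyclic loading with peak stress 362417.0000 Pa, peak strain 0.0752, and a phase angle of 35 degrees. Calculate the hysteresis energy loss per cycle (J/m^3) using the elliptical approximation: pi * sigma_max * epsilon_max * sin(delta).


E_loss = pi * sigma_max * epsilon_max * sin(delta)
delta = 35 deg = 0.6109 rad
sin(delta) = 0.5736
E_loss = pi * 362417.0000 * 0.0752 * 0.5736
E_loss = 49109.7333


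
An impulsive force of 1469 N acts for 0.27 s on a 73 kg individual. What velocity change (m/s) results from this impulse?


J = F * dt = 1469 * 0.27 = 396.6300 N*s
delta_v = J / m
delta_v = 396.6300 / 73
delta_v = 5.4333


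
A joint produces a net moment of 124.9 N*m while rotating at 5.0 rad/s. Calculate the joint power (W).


P = M * omega
P = 124.9 * 5.0
P = 624.5000


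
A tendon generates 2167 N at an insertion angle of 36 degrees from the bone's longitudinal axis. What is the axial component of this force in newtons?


F_eff = F_tendon * cos(theta)
theta = 36 deg = 0.6283 rad
cos(theta) = 0.8090
F_eff = 2167 * 0.8090
F_eff = 1753.1398


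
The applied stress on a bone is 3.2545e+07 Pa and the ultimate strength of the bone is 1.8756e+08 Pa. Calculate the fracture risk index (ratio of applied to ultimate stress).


FRI = applied / ultimate
FRI = 3.2545e+07 / 1.8756e+08
FRI = 0.1735


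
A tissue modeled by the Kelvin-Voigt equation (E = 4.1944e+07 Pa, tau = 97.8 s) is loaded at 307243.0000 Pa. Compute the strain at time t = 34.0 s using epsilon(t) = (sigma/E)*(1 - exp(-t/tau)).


epsilon(t) = (sigma/E) * (1 - exp(-t/tau))
sigma/E = 307243.0000 / 4.1944e+07 = 0.0073
exp(-t/tau) = exp(-34.0 / 97.8) = 0.7063
epsilon = 0.0073 * (1 - 0.7063)
epsilon = 0.0022


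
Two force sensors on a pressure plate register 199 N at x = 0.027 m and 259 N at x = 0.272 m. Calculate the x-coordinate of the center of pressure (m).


COP_x = (F1*x1 + F2*x2) / (F1 + F2)
COP_x = (199*0.027 + 259*0.272) / (199 + 259)
Numerator = 75.8210
Denominator = 458
COP_x = 0.1655


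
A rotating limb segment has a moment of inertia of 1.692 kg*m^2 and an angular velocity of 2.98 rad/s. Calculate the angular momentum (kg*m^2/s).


L = I * omega
L = 1.692 * 2.98
L = 5.0422


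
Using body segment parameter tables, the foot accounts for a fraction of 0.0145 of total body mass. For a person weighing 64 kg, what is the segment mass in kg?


m_segment = body_mass * fraction
m_segment = 64 * 0.0145
m_segment = 0.9280


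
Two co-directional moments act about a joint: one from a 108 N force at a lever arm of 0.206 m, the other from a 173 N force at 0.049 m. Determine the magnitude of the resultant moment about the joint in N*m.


M = F1 * d1 + F2 * d2
M = 108 * 0.206 + 173 * 0.049
M = 22.2480 + 8.4770
M = 30.7250


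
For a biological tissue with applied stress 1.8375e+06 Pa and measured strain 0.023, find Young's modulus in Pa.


E = stress / strain
E = 1.8375e+06 / 0.023
E = 7.9891e+07


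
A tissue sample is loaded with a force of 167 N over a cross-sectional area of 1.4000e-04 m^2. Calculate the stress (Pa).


stress = F / A
stress = 167 / 1.4000e-04
stress = 1.1929e+06


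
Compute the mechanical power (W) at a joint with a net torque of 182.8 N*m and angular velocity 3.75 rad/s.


P = M * omega
P = 182.8 * 3.75
P = 685.5000


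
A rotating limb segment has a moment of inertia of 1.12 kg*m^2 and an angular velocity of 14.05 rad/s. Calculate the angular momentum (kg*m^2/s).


L = I * omega
L = 1.12 * 14.05
L = 15.7360


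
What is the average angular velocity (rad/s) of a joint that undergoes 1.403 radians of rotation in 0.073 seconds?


omega = delta_theta / delta_t
omega = 1.403 / 0.073
omega = 19.2192


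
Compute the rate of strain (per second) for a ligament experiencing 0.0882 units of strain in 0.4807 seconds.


strain_rate = delta_strain / delta_t
strain_rate = 0.0882 / 0.4807
strain_rate = 0.1835


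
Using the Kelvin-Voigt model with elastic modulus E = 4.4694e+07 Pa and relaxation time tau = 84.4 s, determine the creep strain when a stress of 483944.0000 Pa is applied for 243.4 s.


epsilon(t) = (sigma/E) * (1 - exp(-t/tau))
sigma/E = 483944.0000 / 4.4694e+07 = 0.0108
exp(-t/tau) = exp(-243.4 / 84.4) = 0.0559
epsilon = 0.0108 * (1 - 0.0559)
epsilon = 0.0102


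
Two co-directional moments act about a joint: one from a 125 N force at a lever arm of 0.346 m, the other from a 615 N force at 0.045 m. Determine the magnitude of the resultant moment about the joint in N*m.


M = F1 * d1 + F2 * d2
M = 125 * 0.346 + 615 * 0.045
M = 43.2500 + 27.6750
M = 70.9250


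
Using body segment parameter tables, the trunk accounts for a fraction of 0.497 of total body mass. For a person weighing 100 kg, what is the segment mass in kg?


m_segment = body_mass * fraction
m_segment = 100 * 0.497
m_segment = 49.7000


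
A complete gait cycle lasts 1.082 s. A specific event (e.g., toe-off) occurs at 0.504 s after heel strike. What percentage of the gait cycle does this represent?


pct = (event_time / cycle_time) * 100
pct = (0.504 / 1.082) * 100
ratio = 0.4658
pct = 46.5804


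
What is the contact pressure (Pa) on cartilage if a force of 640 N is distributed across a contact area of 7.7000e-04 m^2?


P = F / A
P = 640 / 7.7000e-04
P = 831168.8312


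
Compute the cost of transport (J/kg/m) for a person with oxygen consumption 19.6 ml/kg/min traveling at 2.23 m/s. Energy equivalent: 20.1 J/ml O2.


Power per kg = VO2 * 20.1 / 60
Power per kg = 19.6 * 20.1 / 60 = 6.5660 W/kg
Cost = power_per_kg / speed
Cost = 6.5660 / 2.23
Cost = 2.9444


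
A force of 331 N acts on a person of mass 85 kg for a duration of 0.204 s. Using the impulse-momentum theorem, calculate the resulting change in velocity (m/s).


J = F * dt = 331 * 0.204 = 67.5240 N*s
delta_v = J / m
delta_v = 67.5240 / 85
delta_v = 0.7944


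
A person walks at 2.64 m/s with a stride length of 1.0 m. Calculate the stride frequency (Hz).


f = v / stride_length
f = 2.64 / 1.0
f = 2.6400


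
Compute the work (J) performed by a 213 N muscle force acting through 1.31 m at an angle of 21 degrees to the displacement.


W = F * d * cos(theta)
theta = 21 deg = 0.3665 rad
cos(theta) = 0.9336
W = 213 * 1.31 * 0.9336
W = 260.4969


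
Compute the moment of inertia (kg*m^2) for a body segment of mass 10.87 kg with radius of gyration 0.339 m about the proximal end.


I = m * k^2
I = 10.87 * 0.339^2
k^2 = 0.1149
I = 1.2492


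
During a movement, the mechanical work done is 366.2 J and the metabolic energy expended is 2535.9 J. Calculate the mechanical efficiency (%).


eta = (W_mech / E_meta) * 100
eta = (366.2 / 2535.9) * 100
ratio = 0.1444
eta = 14.4406
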